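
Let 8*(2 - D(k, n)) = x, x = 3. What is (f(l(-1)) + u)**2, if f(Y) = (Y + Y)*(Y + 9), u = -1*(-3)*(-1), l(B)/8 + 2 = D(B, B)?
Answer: 1521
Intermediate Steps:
D(k, n) = 13/8 (D(k, n) = 2 - 1/8*3 = 2 - 3/8 = 13/8)
l(B) = -3 (l(B) = -16 + 8*(13/8) = -16 + 13 = -3)
u = -3 (u = 3*(-1) = -3)
f(Y) = 2*Y*(9 + Y) (f(Y) = (2*Y)*(9 + Y) = 2*Y*(9 + Y))
(f(l(-1)) + u)**2 = (2*(-3)*(9 - 3) - 3)**2 = (2*(-3)*6 - 3)**2 = (-36 - 3)**2 = (-39)**2 = 1521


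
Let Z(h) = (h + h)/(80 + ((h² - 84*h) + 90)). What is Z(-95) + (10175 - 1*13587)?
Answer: -11720258/3435 ≈ -3412.0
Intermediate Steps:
Z(h) = 2*h/(170 + h² - 84*h) (Z(h) = (2*h)/(80 + (90 + h² - 84*h)) = (2*h)/(170 + h² - 84*h) = 2*h/(170 + h² - 84*h))
Z(-95) + (10175 - 1*13587) = 2*(-95)/(170 + (-95)² - 84*(-95)) + (10175 - 1*13587) = 2*(-95)/(170 + 9025 + 7980) + (10175 - 13587) = 2*(-95)/17175 - 3412 = 2*(-95)*(1/17175) - 3412 = -38/3435 - 3412 = -11720258/3435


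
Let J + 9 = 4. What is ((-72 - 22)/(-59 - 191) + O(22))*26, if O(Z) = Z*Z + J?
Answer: 1557972/125 ≈ 12464.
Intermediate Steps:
J = -5 (J = -9 + 4 = -5)
O(Z) = -5 + Z² (O(Z) = Z*Z - 5 = Z² - 5 = -5 + Z²)
((-72 - 22)/(-59 - 191) + O(22))*26 = ((-72 - 22)/(-59 - 191) + (-5 + 22²))*26 = (-94/(-250) + (-5 + 484))*26 = (-94*(-1/250) + 479)*26 = (47/125 + 479)*26 = (59922/125)*26 = 1557972/125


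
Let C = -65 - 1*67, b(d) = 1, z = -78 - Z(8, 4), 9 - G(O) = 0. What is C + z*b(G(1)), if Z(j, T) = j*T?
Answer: -242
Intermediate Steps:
G(O) = 9 (G(O) = 9 - 1*0 = 9 + 0 = 9)
Z(j, T) = T*j
z = -110 (z = -78 - 4*8 = -78 - 1*32 = -78 - 32 = -110)
C = -132 (C = -65 - 67 = -132)
C + z*b(G(1)) = -132 - 110*1 = -132 - 110 = -242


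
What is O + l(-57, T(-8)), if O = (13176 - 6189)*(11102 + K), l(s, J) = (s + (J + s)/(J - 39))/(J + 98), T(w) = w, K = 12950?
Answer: 355428548953/2115 ≈ 1.6805e+8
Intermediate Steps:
l(s, J) = (s + (J + s)/(-39 + J))/(98 + J)
O = 168051324 (O = (13176 - 6189)*(11102 + 12950) = 6987*24052 = 168051324)
O + l(-57, T(-8)) = 168051324 + (-8 - 38*(-57) - 8*(-57))/(-3822 + (-8)² + 59*(-8)) = 168051324 + (-8 + 2166 + 456)/(-3822 + 64 - 472) = 168051324 + 2614/(-4230) = 168051324 - 1/4230*2614 = 168051324 - 1307/2115 = 355428548953/2115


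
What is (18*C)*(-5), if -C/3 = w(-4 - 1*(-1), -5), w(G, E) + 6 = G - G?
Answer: -1620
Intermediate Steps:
w(G, E) = -6 (w(G, E) = -6 + (G - G) = -6 + 0 = -6)
C = 18 (C = -3*(-6) = 18)
(18*C)*(-5) = (18*18)*(-5) = 324*(-5) = -1620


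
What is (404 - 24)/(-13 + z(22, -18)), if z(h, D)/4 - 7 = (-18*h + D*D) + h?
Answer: -76/37 ≈ -2.0541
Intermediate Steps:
z(h, D) = 28 - 68*h + 4*D**2 (z(h, D) = 28 + 4*((-18*h + D*D) + h) = 28 + 4*((-18*h + D**2) + h) = 28 + 4*((D**2 - 18*h) + h) = 28 + 4*(D**2 - 17*h) = 28 + (-68*h + 4*D**2) = 28 - 68*h + 4*D**2)
(404 - 24)/(-13 + z(22, -18)) = (404 - 24)/(-13 + (28 - 68*22 + 4*(-18)**2)) = 380/(-13 + (28 - 1496 + 4*324)) = 380/(-13 + (28 - 1496 + 1296)) = 380/(-13 - 172) = 380/(-185) = 380*(-1/185) = -76/37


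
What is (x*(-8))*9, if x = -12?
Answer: 864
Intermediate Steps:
(x*(-8))*9 = -12*(-8)*9 = 96*9 = 864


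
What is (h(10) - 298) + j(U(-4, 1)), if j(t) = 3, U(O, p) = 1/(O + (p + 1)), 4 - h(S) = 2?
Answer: -293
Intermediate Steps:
h(S) = 2 (h(S) = 4 - 1*2 = 4 - 2 = 2)
U(O, p) = 1/(1 + O + p) (U(O, p) = 1/(O + (1 + p)) = 1/(1 + O + p))
(h(10) - 298) + j(U(-4, 1)) = (2 - 298) + 3 = -296 + 3 = -293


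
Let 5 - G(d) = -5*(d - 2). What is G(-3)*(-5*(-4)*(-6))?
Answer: 2400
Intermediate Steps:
G(d) = -5 + 5*d (G(d) = 5 - (-5)*(d - 2) = 5 - (-5)*(-2 + d) = 5 - (10 - 5*d) = 5 + (-10 + 5*d) = -5 + 5*d)
G(-3)*(-5*(-4)*(-6)) = (-5 + 5*(-3))*(-5*(-4)*(-6)) = (-5 - 15)*(20*(-6)) = -20*(-120) = 2400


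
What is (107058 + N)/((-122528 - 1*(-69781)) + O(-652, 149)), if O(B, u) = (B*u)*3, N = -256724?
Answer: 149666/344191 ≈ 0.43483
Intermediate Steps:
O(B, u) = 3*B*u
(107058 + N)/((-122528 - 1*(-69781)) + O(-652, 149)) = (107058 - 256724)/((-122528 - 1*(-69781)) + 3*(-652)*149) = -149666/((-122528 + 69781) - 291444) = -149666/(-52747 - 291444) = -149666/(-344191) = -149666*(-1/344191) = 149666/344191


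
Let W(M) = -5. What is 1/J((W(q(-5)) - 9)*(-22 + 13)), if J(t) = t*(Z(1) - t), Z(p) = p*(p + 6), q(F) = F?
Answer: -1/14994 ≈ -6.6693e-5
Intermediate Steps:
Z(p) = p*(6 + p)
J(t) = t*(7 - t) (J(t) = t*(1*(6 + 1) - t) = t*(1*7 - t) = t*(7 - t))
1/J((W(q(-5)) - 9)*(-22 + 13)) = 1/(((-5 - 9)*(-22 + 13))*(7 - (-5 - 9)*(-22 + 13))) = 1/((-14*(-9))*(7 - (-14)*(-9))) = 1/(126*(7 - 1*126)) = 1/(126*(7 - 126)) = 1/(126*(-119)) = 1/(-14994) = -1/14994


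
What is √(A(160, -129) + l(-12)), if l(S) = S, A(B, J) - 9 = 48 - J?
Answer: √174 ≈ 13.191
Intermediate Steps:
A(B, J) = 57 - J (A(B, J) = 9 + (48 - J) = 57 - J)
√(A(160, -129) + l(-12)) = √((57 - 1*(-129)) - 12) = √((57 + 129) - 12) = √(186 - 12) = √174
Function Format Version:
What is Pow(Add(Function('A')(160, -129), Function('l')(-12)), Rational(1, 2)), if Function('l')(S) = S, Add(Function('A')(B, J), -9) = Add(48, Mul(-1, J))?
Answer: Pow(174, Rational(1, 2)) ≈ 13.191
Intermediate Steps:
Function('A')(B, J) = Add(57, Mul(-1, J)) (Function('A')(B, J) = Add(9, Add(48, Mul(-1, J))) = Add(57, Mul(-1, J)))
Pow(Add(Function('A')(160, -129), Function('l')(-12)), Rational(1, 2)) = Pow(Add(Add(57, Mul(-1, -129)), -12), Rational(1, 2)) = Pow(Add(Add(57, 129), -12), Rational(1, 2)) = Pow(Add(186, -12), Rational(1, 2)) = Pow(174, Rational(1, 2))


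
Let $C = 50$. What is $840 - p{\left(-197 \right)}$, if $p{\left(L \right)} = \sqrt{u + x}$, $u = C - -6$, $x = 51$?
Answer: $840 - \sqrt{107} \approx 829.66$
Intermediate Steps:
$u = 56$ ($u = 50 - -6 = 50 + 6 = 56$)
$p{\left(L \right)} = \sqrt{107}$ ($p{\left(L \right)} = \sqrt{56 + 51} = \sqrt{107}$)
$840 - p{\left(-197 \right)} = 840 - \sqrt{107}$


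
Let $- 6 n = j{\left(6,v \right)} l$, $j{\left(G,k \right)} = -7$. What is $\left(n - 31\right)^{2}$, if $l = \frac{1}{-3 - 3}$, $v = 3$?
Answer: $\frac{1261129}{1296} \approx 973.09$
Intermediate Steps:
$l = - \frac{1}{6}$ ($l = \frac{1}{-6} = - \frac{1}{6} \approx -0.16667$)
$n = - \frac{7}{36}$ ($n = - \frac{\left(-7\right) \left(- \frac{1}{6}\right)}{6} = \left(- \frac{1}{6}\right) \frac{7}{6} = - \frac{7}{36} \approx -0.19444$)
$\left(n - 31\right)^{2} = \left(- \frac{7}{36} - 31\right)^{2} = \left(- \frac{1123}{36}\right)^{2} = \frac{1261129}{1296}$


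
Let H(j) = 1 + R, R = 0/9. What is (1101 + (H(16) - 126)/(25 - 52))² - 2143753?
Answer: -671654033/729 ≈ -9.2134e+5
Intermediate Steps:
R = 0 (R = 0*(⅑) = 0)
H(j) = 1 (H(j) = 1 + 0 = 1)
(1101 + (H(16) - 126)/(25 - 52))² - 2143753 = (1101 + (1 - 126)/(25 - 52))² - 2143753 = (1101 - 125/(-27))² - 2143753 = (1101 - 125*(-1/27))² - 2143753 = (1101 + 125/27)² - 2143753 = (29852/27)² - 2143753 = 891141904/729 - 2143753 = -671654033/729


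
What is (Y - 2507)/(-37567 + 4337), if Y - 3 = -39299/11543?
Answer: 28942971/383573890 ≈ 0.075456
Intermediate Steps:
Y = -4670/11543 (Y = 3 - 39299/11543 = -4670/11543 ≈ -0.40457)
(Y - 2507)/(-37567 + 4337) = (-4670/11543 - 2507)/(-37567 + 4337) = -28942971/11543/(-33230) = -28942971/11543*(-1/33230) = 28942971/383573890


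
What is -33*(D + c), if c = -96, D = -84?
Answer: 5940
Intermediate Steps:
-33*(D + c) = -33*(-84 - 96) = -33*(-180) = 5940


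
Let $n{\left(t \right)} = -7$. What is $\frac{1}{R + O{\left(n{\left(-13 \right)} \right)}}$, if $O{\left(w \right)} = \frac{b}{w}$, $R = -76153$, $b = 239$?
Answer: $- \frac{7}{533310} \approx -1.3126 \cdot 10^{-5}$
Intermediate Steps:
$O{\left(w \right)} = \frac{239}{w}$
$\frac{1}{R + O{\left(n{\left(-13 \right)} \right)}} = \frac{1}{-76153 + \frac{239}{-7}} = \frac{1}{-76153 + 239 \left(- \frac{1}{7}\right)} = \frac{1}{-76153 - \frac{239}{7}} = \frac{1}{- \frac{533310}{7}} = - \frac{7}{533310}$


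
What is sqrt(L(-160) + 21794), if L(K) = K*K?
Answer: 3*sqrt(5266) ≈ 217.70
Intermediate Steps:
L(K) = K**2
sqrt(L(-160) + 21794) = sqrt((-160)**2 + 21794) = sqrt(25600 + 21794) = sqrt(47394) = 3*sqrt(5266)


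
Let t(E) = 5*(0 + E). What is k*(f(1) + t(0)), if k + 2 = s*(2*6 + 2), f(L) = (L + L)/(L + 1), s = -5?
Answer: -72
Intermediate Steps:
t(E) = 5*E
f(L) = 2*L/(1 + L) (f(L) = (2*L)/(1 + L) = 2*L/(1 + L))
k = -72 (k = -2 - 5*(2*6 + 2) = -2 - 5*(12 + 2) = -2 - 5*14 = -2 - 70 = -72)
k*(f(1) + t(0)) = -72*(2*1/(1 + 1) + 5*0) = -72*(2*1/2 + 0) = -72*(2*1*(½) + 0) = -72*(1 + 0) = -72*1 = -72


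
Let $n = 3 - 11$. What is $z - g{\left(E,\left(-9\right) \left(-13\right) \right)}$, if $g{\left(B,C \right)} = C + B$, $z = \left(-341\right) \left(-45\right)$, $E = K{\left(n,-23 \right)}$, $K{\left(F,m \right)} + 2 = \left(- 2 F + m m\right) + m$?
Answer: $14708$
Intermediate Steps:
$n = -8$
$K{\left(F,m \right)} = -2 + m + m^{2} - 2 F$ ($K{\left(F,m \right)} = -2 - \left(- m + 2 F - m m\right) = -2 - \left(- m - m^{2} + 2 F\right) = -2 + \left(m + m^{2} - 2 F\right) = -2 + m + m^{2} - 2 F$)
$E = 520$ ($E = -2 - 23 + \left(-23\right)^{2} - -16 = -2 - 23 + 529 + 16 = 520$)
$z = 15345$
$g{\left(B,C \right)} = B + C$
$z - g{\left(E,\left(-9\right) \left(-13\right) \right)} = 15345 - \left(520 - -117\right) = 15345 - \left(520 + 117\right) = 15345 - 637 = 14708$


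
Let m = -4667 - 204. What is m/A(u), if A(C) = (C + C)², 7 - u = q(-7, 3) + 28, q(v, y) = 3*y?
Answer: -4871/3600 ≈ -1.3531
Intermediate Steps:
u = -30 (u = 7 - (3*3 + 28) = 7 - (9 + 28) = 7 - 1*37 = 7 - 37 = -30)
m = -4871
A(C) = 4*C² (A(C) = (2*C)² = 4*C²)
m/A(u) = -4871/(4*(-30)²) = -4871/(4*900) = -4871/3600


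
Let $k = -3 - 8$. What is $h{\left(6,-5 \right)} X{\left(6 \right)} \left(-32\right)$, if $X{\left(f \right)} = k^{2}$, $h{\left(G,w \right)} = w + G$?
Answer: $-3872$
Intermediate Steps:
$k = -11$ ($k = -3 - 8 = -11$)
$h{\left(G,w \right)} = G + w$
$X{\left(f \right)} = 121$ ($X{\left(f \right)} = \left(-11\right)^{2} = 121$)
$h{\left(6,-5 \right)} X{\left(6 \right)} \left(-32\right) = \left(6 - 5\right) 121 \left(-32\right) = 1 \cdot 121 \left(-32\right) = 121 \left(-32\right) = -3872$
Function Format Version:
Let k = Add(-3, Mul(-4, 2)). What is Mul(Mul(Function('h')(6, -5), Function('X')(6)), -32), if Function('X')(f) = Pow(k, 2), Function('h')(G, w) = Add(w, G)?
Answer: -3872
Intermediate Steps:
k = -11 (k = Add(-3, -8) = -11)
Function('h')(G, w) = Add(G, w)
Function('X')(f) = 121 (Function('X')(f) = Pow(-11, 2) = 121)
Mul(Mul(Function('h')(6, -5), Function('X')(6)), -32) = Mul(Mul(Add(6, -5), 121), -32) = Mul(Mul(1, 121), -32) = Mul(121, -32) = -3872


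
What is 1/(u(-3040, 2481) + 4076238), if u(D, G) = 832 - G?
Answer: 1/4074589 ≈ 2.4542e-7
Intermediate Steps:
1/(u(-3040, 2481) + 4076238) = 1/((832 - 1*2481) + 4076238) = 1/((832 - 2481) + 4076238) = 1/(-1649 + 4076238) = 1/4074589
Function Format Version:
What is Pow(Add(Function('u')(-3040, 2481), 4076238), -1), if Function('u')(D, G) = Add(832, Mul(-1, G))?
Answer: Rational(1, 4074589) ≈ 2.4542e-7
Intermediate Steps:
Pow(Add(Function('u')(-3040, 2481), 4076238), -1) = Pow(Add(Add(832, Mul(-1, 2481)), 4076238), -1) = Pow(Add(Add(832, -2481), 4076238), -1) = Pow(Add(-1649, 4076238), -1) = Pow(4074589, -1) = Rational(1, 4074589)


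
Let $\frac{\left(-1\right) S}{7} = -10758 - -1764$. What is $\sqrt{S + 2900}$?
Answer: $\sqrt{65858} \approx 256.63$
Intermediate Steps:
$S = 62958$ ($S = - 7 \left(-10758 - -1764\right) = - 7 \left(-10758 + 1764\right) = \left(-7\right) \left(-8994\right) = 62958$)
$\sqrt{S + 2900} = \sqrt{62958 + 2900} = \sqrt{65858}$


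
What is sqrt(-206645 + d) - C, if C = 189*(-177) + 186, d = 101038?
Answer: 33267 + I*sqrt(105607) ≈ 33267.0 + 324.97*I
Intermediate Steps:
C = -33267 (C = -33453 + 186 = -33267)
sqrt(-206645 + d) - C = sqrt(-206645 + 101038) - 1*(-33267) = sqrt(-105607) + 33267 = I*sqrt(105607) + 33267 = 33267 + I*sqrt(105607)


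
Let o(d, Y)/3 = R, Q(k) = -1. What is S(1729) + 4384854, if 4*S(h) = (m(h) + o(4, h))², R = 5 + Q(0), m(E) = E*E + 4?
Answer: 8936870694265/4 ≈ 2.2342e+12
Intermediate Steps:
m(E) = 4 + E² (m(E) = E² + 4 = 4 + E²)
R = 4 (R = 5 - 1 = 4)
o(d, Y) = 12 (o(d, Y) = 3*4 = 12)
S(h) = (16 + h²)²/4 (S(h) = ((4 + h²) + 12)²/4 = (16 + h²)²/4)
S(1729) + 4384854 = (16 + 1729²)²/4 + 4384854 = (16 + 2989441)²/4 + 4384854 = (¼)*2989457² + 4384854 = (¼)*8936853154849 + 4384854 = 8936853154849/4 + 4384854 = 8936870694265/4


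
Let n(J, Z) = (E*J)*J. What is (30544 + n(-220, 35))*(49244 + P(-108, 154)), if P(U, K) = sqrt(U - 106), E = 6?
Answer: 15804566336 + 320944*I*sqrt(214) ≈ 1.5805e+10 + 4.695e+6*I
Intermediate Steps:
n(J, Z) = 6*J**2 (n(J, Z) = (6*J)*J = 6*J**2)
P(U, K) = sqrt(-106 + U)
(30544 + n(-220, 35))*(49244 + P(-108, 154)) = (30544 + 6*(-220)**2)*(49244 + sqrt(-106 - 108)) = (30544 + 6*48400)*(49244 + sqrt(-214)) = (30544 + 290400)*(49244 + I*sqrt(214)) = 320944*(49244 + I*sqrt(214)) = 15804566336 + 320944*I*sqrt(214)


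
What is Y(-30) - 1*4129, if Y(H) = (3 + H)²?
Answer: -3400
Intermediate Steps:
Y(-30) - 1*4129 = (3 - 30)² - 1*4129 = (-27)² - 4129 = 729 - 4129 = -3400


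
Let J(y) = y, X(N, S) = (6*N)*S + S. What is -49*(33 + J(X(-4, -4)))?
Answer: -6125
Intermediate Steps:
X(N, S) = S + 6*N*S (X(N, S) = 6*N*S + S = S + 6*N*S)
-49*(33 + J(X(-4, -4))) = -49*(33 - 4*(1 + 6*(-4))) = -49*(33 - 4*(1 - 24)) = -49*(33 - 4*(-23)) = -49*(33 + 92) = -49*125 = -6125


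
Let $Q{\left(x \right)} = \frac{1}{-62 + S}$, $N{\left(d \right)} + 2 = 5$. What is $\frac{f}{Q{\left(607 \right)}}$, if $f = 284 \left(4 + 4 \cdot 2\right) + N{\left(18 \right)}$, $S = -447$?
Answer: $-1736199$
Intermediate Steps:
$N{\left(d \right)} = 3$ ($N{\left(d \right)} = -2 + 5 = 3$)
$f = 3411$ ($f = 284 \left(4 + 4 \cdot 2\right) + 3 = 284 \left(4 + 8\right) + 3 = 284 \cdot 12 + 3 = 3408 + 3 = 3411$)
$Q{\left(x \right)} = - \frac{1}{509}$ ($Q{\left(x \right)} = \frac{1}{-62 - 447} = \frac{1}{-509} = - \frac{1}{509}$)
$\frac{f}{Q{\left(607 \right)}} = \frac{3411}{- \frac{1}{509}} = 3411 \left(-509\right) = -1736199$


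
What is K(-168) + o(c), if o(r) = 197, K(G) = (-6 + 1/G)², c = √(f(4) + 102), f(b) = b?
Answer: 6578209/28224 ≈ 233.07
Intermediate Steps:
c = √106 (c = √(4 + 102) = √106 ≈ 10.296)
K(G) = (-6 + 1/G)²
K(-168) + o(c) = (-1 + 6*(-168))²/(-168)² + 197 = (-1 - 1008)²/28224 + 197 = (1/28224)*(-1009)² + 197 = (1/28224)*1018081 + 197 = 1018081/28224 + 197 = 6578209/28224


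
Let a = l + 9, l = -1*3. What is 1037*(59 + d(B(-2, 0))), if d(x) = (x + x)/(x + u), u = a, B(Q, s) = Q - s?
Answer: 60146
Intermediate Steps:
l = -3
a = 6 (a = -3 + 9 = 6)
u = 6
d(x) = 2*x/(6 + x) (d(x) = (x + x)/(x + 6) = (2*x)/(6 + x) = 2*x/(6 + x))
1037*(59 + d(B(-2, 0))) = 1037*(59 + 2*(-2 - 1*0)/(6 + (-2 - 1*0))) = 1037*(59 + 2*(-2 + 0)/(6 + (-2 + 0))) = 1037*(59 + 2*(-2)/(6 - 2)) = 1037*(59 + 2*(-2)/4) = 1037*(59 + 2*(-2)*(¼)) = 1037*(59 - 1) = 1037*58 = 60146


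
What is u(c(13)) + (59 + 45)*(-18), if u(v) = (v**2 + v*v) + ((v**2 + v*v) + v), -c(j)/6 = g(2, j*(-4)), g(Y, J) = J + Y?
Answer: 358428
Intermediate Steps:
c(j) = -12 + 24*j (c(j) = -6*(j*(-4) + 2) = -6*(-4*j + 2) = -6*(2 - 4*j) = -12 + 24*j)
u(v) = v + 4*v**2 (u(v) = (v**2 + v**2) + ((v**2 + v**2) + v) = 2*v**2 + (2*v**2 + v) = 2*v**2 + (v + 2*v**2) = v + 4*v**2)
u(c(13)) + (59 + 45)*(-18) = (-12 + 24*13)*(1 + 4*(-12 + 24*13)) + (59 + 45)*(-18) = (-12 + 312)*(1 + 4*(-12 + 312)) + 104*(-18) = 300*(1 + 4*300) - 1872 = 300*(1 + 1200) - 1872 = 300*1201 - 1872 = 360300 - 1872 = 358428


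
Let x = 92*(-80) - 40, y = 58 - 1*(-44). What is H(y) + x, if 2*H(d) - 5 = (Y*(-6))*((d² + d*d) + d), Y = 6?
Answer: -767555/2 ≈ -3.8378e+5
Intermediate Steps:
y = 102 (y = 58 + 44 = 102)
x = -7400 (x = -7360 - 40 = -7400)
H(d) = 5/2 - 36*d² - 18*d (H(d) = 5/2 + ((6*(-6))*((d² + d*d) + d))/2 = 5/2 + (-36*((d² + d²) + d))/2 = 5/2 + (-36*(2*d² + d))/2 = 5/2 + (-36*(d + 2*d²))/2 = 5/2 + (-72*d² - 36*d)/2 = 5/2 + (-36*d² - 18*d) = 5/2 - 36*d² - 18*d)
H(y) + x = (5/2 - 36*102² - 18*102) - 7400 = (5/2 - 36*10404 - 1836) - 7400 = (5/2 - 374544 - 1836) - 7400 = -752755/2 - 7400 = -767555/2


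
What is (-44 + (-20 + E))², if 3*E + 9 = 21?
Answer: 3600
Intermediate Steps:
E = 4 (E = -3 + (⅓)*21 = -3 + 7 = 4)
(-44 + (-20 + E))² = (-44 + (-20 + 4))² = (-44 - 16)² = (-60)² = 3600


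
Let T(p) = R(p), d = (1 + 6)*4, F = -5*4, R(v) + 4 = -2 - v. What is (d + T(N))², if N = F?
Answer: 1764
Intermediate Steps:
R(v) = -6 - v (R(v) = -4 + (-2 - v) = -6 - v)
F = -20
d = 28 (d = 7*4 = 28)
N = -20
T(p) = -6 - p
(d + T(N))² = (28 + (-6 - 1*(-20)))² = (28 + (-6 + 20))² = (28 + 14)² = 42² = 1764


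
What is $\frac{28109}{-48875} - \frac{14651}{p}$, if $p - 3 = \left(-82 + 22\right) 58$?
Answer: $\frac{618332632}{169938375} \approx 3.6386$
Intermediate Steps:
$p = -3477$ ($p = 3 + \left(-82 + 22\right) 58 = 3 - 3480 = -3477$)
$\frac{28109}{-48875} - \frac{14651}{p} = \frac{28109}{-48875} - \frac{14651}{-3477} = 28109 \left(- \frac{1}{48875}\right) - - \frac{14651}{3477} = - \frac{28109}{48875} + \frac{14651}{3477} = \frac{618332632}{169938375}$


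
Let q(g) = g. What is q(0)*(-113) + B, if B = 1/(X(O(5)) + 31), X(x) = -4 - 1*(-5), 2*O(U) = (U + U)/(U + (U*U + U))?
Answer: 1/32 ≈ 0.031250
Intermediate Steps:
O(U) = U/(U² + 2*U) (O(U) = ((U + U)/(U + (U*U + U)))/2 = ((2*U)/(U + (U² + U)))/2 = ((2*U)/(U + (U + U²)))/2 = ((2*U)/(U² + 2*U))/2 = (2*U/(U² + 2*U))/2 = U/(U² + 2*U))
X(x) = 1 (X(x) = -4 + 5 = 1)
B = 1/32 (B = 1/(1 + 31) = 1/32 ≈ 0.031250)
q(0)*(-113) + B = 0*(-113) + 1/32 = 0 + 1/32 = 1/32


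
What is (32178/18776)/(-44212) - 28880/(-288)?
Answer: 374593541239/3735560304 ≈ 100.28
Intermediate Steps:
(32178/18776)/(-44212) - 28880/(-288) = (32178*(1/18776))*(-1/44212) - 28880*(-1/288) = (16089/9388)*(-1/44212) + 1805/18 = -16089/415062256 + 1805/18 = 374593541239/3735560304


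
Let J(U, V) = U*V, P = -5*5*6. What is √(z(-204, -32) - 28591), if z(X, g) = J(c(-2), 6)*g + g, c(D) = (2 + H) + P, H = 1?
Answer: I*√399 ≈ 19.975*I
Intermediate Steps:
P = -150 (P = -25*6 = -150)
c(D) = -147 (c(D) = (2 + 1) - 150 = 3 - 150 = -147)
z(X, g) = -881*g (z(X, g) = (-147*6)*g + g = -882*g + g = -881*g)
√(z(-204, -32) - 28591) = √(-881*(-32) - 28591) = √(28192 - 28591) = √(-399) = I*√399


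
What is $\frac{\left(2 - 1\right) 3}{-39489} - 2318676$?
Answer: $- \frac{30520732189}{13163} \approx -2.3187 \cdot 10^{6}$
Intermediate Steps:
$\frac{\left(2 - 1\right) 3}{-39489} - 2318676 = 1 \cdot 3 \left(- \frac{1}{39489}\right) - 2318676 = 3 \left(- \frac{1}{39489}\right) - 2318676 = - \frac{1}{13163} - 2318676 = - \frac{30520732189}{13163}$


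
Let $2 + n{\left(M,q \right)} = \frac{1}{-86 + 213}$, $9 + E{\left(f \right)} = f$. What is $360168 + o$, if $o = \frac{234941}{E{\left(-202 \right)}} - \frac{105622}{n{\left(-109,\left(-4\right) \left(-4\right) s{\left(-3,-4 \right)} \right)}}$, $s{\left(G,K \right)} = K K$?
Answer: $\frac{1999796455}{4853} \approx 4.1207 \cdot 10^{5}$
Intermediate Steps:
$s{\left(G,K \right)} = K^{2}$
$E{\left(f \right)} = -9 + f$
$n{\left(M,q \right)} = - \frac{253}{127}$ ($n{\left(M,q \right)} = -2 + \frac{1}{-86 + 213} = -2 + \frac{1}{127} = - \frac{253}{127}$)
$o = \frac{251901151}{4853}$ ($o = \frac{234941}{-9 - 202} - \frac{105622}{- \frac{253}{127}} = \frac{234941}{-211} - - \frac{1219454}{23} = 234941 \left(- \frac{1}{211}\right) + \frac{1219454}{23} = - \frac{234941}{211} + \frac{1219454}{23} = \frac{251901151}{4853} \approx 51906.0$)
$360168 + o = 360168 + \frac{251901151}{4853} = \frac{1999796455}{4853}$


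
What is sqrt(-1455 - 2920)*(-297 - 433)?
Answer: -18250*I*sqrt(7) ≈ -48285.0*I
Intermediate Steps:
sqrt(-1455 - 2920)*(-297 - 433) = sqrt(-4375)*(-730) = (25*I*sqrt(7))*(-730) = -18250*I*sqrt(7)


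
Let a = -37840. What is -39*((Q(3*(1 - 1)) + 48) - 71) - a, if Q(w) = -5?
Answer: 38932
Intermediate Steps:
-39*((Q(3*(1 - 1)) + 48) - 71) - a = -39*((-5 + 48) - 71) - 1*(-37840) = -39*(43 - 71) + 37840 = -39*(-28) + 37840 = 1092 + 37840 = 38932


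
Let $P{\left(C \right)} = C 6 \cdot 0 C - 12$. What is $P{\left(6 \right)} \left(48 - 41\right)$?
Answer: $-84$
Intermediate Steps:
$P{\left(C \right)} = -12$ ($P{\left(C \right)} = 6 C 0 C - 12 = 0 C - 12 = 0 - 12 = -12$)
$P{\left(6 \right)} \left(48 - 41\right) = - 12 \left(48 - 41\right) = \left(-12\right) 7 = -84$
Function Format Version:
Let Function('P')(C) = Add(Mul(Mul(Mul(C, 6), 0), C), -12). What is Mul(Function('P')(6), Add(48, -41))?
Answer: -84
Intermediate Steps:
Function('P')(C) = -12 (Function('P')(C) = Add(Mul(Mul(Mul(6, C), 0), C), -12) = Add(Mul(0, C), -12) = Add(0, -12) = -12)
Mul(Function('P')(6), Add(48, -41)) = Mul(-12, Add(48, -41)) = Mul(-12, 7) = -84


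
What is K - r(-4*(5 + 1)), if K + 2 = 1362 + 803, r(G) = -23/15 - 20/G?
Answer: 21637/10 ≈ 2163.7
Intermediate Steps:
r(G) = -23/15 - 20/G (r(G) = -23*1/15 - 20/G = -23/15 - 20/G)
K = 2163 (K = -2 + (1362 + 803) = -2 + 2165 = 2163)
K - r(-4*(5 + 1)) = 2163 - (-23/15 - 20*(-1/(4*(5 + 1)))) = 2163 - (-23/15 - 20/((-4*6))) = 2163 - (-23/15 - 20/(-24)) = 2163 - (-23/15 - 20*(-1/24)) = 2163 - (-23/15 + ⅚) = 2163 - 1*(-7/10) = 2163 + 7/10 = 21637/10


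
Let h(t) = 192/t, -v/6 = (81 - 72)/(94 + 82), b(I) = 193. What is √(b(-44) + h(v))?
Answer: I*√3895/3 ≈ 20.803*I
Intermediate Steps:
v = -27/88 (v = -6*(81 - 72)/(94 + 82) = -54/176 = -6*9/176 = -27/88 ≈ -0.30682)
√(b(-44) + h(v)) = √(193 + 192/(-27/88)) = √(193 + 192*(-88/27)) = √(193 - 5632/9) = √(-3895/9) = I*√3895/3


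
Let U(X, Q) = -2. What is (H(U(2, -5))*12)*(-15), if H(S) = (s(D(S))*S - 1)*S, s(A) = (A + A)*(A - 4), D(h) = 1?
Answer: 3960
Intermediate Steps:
s(A) = 2*A*(-4 + A) (s(A) = (2*A)*(-4 + A) = 2*A*(-4 + A))
H(S) = S*(-1 - 6*S) (H(S) = ((2*1*(-4 + 1))*S - 1)*S = ((2*1*(-3))*S - 1)*S = (-6*S - 1)*S = (-1 - 6*S)*S = S*(-1 - 6*S))
(H(U(2, -5))*12)*(-15) = (-2*(-1 - 6*(-2))*12)*(-15) = (-2*(-1 + 12)*12)*(-15) = (-2*11*12)*(-15) = -22*12*(-15) = -264*(-15) = 3960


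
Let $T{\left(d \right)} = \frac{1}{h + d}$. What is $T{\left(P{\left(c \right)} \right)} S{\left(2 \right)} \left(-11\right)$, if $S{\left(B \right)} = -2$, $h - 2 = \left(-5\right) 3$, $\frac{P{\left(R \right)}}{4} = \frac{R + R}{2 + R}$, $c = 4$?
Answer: $- \frac{66}{23} \approx -2.8696$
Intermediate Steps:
$P{\left(R \right)} = \frac{8 R}{2 + R}$ ($P{\left(R \right)} = 4 \frac{R + R}{2 + R} = 4 \frac{2 R}{2 + R} = \frac{8 R}{2 + R}$)
$h = -13$ ($h = 2 - 15 = -13$)
$T{\left(d \right)} = \frac{1}{-13 + d}$
$T{\left(P{\left(c \right)} \right)} S{\left(2 \right)} \left(-11\right) = \frac{\left(-2\right) \left(-11\right)}{-13 + 8 \cdot 4 \frac{1}{2 + 4}} = \frac{1}{-13 + 8 \cdot 4 \cdot \frac{1}{6}} \cdot 22 = \frac{1}{-13 + \frac{16}{3}} \cdot 22 = \frac{1}{- \frac{23}{3}} \cdot 22 = \left(- \frac{3}{23}\right) 22 = - \frac{66}{23}$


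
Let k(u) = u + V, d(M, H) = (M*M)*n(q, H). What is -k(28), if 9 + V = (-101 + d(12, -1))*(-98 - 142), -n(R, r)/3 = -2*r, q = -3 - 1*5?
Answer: -231619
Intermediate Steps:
q = -8 (q = -3 - 5 = -8)
n(R, r) = 6*r (n(R, r) = -(-6)*r = 6*r)
d(M, H) = 6*H*M² (d(M, H) = (M*M)*(6*H) = M²*(6*H) = 6*H*M²)
V = 231591 (V = -9 + (-101 + 6*(-1)*12²)*(-98 - 142) = -9 + (-101 + 6*(-1)*144)*(-240) = -9 + (-101 - 864)*(-240) = -9 - 965*(-240) = -9 + 231600 = 231591)
k(u) = 231591 + u (k(u) = u + 231591 = 231591 + u)
-k(28) = -(231591 + 28) = -1*231619 = -231619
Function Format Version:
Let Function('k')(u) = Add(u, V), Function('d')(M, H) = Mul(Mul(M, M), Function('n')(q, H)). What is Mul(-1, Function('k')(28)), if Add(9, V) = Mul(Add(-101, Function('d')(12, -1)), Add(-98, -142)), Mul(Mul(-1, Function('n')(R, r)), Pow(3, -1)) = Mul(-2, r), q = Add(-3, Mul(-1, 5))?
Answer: -231619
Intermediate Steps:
q = -8 (q = Add(-3, -5) = -8)
Function('n')(R, r) = Mul(6, r) (Function('n')(R, r) = Mul(-3, Mul(-2, r)) = Mul(6, r))
Function('d')(M, H) = Mul(6, H, Pow(M, 2)) (Function('d')(M, H) = Mul(Mul(M, M), Mul(6, H)) = Mul(Pow(M, 2), Mul(6, H)) = Mul(6, H, Pow(M, 2)))
V = 231591 (V = Add(-9, Mul(Add(-101, Mul(6, -1, Pow(12, 2))), Add(-98, -142))) = Add(-9, Mul(Add(-101, Mul(6, -1, 144)), -240)) = Add(-9, Mul(Add(-101, -864), -240)) = Add(-9, Mul(-965, -240)) = Add(-9, 231600) = 231591)
Function('k')(u) = Add(231591, u) (Function('k')(u) = Add(u, 231591) = Add(231591, u))
Mul(-1, Function('k')(28)) = Mul(-1, Add(231591, 28)) = Mul(-1, 231619) = -231619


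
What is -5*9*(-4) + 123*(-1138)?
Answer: -139794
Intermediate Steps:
-5*9*(-4) + 123*(-1138) = -45*(-4) - 139974 = 180 - 139974 = -139794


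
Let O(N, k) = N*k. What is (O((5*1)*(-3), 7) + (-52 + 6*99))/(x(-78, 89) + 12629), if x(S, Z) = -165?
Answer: 23/656 ≈ 0.035061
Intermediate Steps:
(O((5*1)*(-3), 7) + (-52 + 6*99))/(x(-78, 89) + 12629) = (((5*1)*(-3))*7 + (-52 + 6*99))/(-165 + 12629) = ((5*(-3))*7 + (-52 + 594))/12464 = (-15*7 + 542)*(1/12464) = (-105 + 542)*(1/12464) = 437*(1/12464) = 23/656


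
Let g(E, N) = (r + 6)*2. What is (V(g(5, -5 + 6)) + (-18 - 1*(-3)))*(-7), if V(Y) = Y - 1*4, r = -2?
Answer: 77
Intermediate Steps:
g(E, N) = 8 (g(E, N) = (-2 + 6)*2 = 4*2 = 8)
V(Y) = -4 + Y (V(Y) = Y - 4 = -4 + Y)
(V(g(5, -5 + 6)) + (-18 - 1*(-3)))*(-7) = ((-4 + 8) + (-18 - 1*(-3)))*(-7) = (4 + (-18 + 3))*(-7) = (4 - 15)*(-7) = -11*(-7) = 77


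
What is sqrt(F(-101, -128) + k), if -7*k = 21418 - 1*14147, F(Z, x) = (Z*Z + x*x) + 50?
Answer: sqrt(1254218)/7 ≈ 159.99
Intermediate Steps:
F(Z, x) = 50 + Z**2 + x**2 (F(Z, x) = (Z**2 + x**2) + 50 = 50 + Z**2 + x**2)
k = -7271/7 (k = -(21418 - 1*14147)/7 = -(21418 - 14147)/7 = -1/7*7271 = -7271/7 ≈ -1038.7)
sqrt(F(-101, -128) + k) = sqrt((50 + (-101)**2 + (-128)**2) - 7271/7) = sqrt((50 + 10201 + 16384) - 7271/7) = sqrt(26635 - 7271/7) = sqrt(179174/7) = sqrt(1254218)/7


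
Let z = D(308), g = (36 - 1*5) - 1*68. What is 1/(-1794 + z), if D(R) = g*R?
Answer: -1/13190 ≈ -7.5815e-5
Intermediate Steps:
g = -37 (g = (36 - 5) - 68 = 31 - 68 = -37)
D(R) = -37*R
z = -11396 (z = -37*308 = -11396)
1/(-1794 + z) = 1/(-1794 - 11396) = 1/(-13190) = -1/13190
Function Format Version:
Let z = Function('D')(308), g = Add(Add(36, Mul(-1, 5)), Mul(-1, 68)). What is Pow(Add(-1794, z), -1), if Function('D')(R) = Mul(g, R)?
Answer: Rational(-1, 13190) ≈ -7.5815e-5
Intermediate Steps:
g = -37 (g = Add(Add(36, -5), -68) = Add(31, -68) = -37)
Function('D')(R) = Mul(-37, R)
z = -11396 (z = Mul(-37, 308) = -11396)
Pow(Add(-1794, z), -1) = Pow(Add(-1794, -11396), -1) = Pow(-13190, -1) = Rational(-1, 13190)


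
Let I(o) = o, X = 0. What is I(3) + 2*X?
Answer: 3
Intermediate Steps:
I(3) + 2*X = 3 + 2*0 = 3 + 0 = 3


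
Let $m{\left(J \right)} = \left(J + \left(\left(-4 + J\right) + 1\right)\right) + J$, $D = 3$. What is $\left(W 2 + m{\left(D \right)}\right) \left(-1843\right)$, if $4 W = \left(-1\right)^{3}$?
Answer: $- \frac{20273}{2} \approx -10137.0$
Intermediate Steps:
$m{\left(J \right)} = -3 + 3 J$ ($m{\left(J \right)} = \left(J + \left(-3 + J\right)\right) + J = \left(-3 + 2 J\right) + J = -3 + 3 J$)
$W = - \frac{1}{4}$ ($W = \frac{\left(-1\right)^{3}}{4} = \frac{1}{4} \left(-1\right) = - \frac{1}{4} \approx -0.25$)
$\left(W 2 + m{\left(D \right)}\right) \left(-1843\right) = \left(\left(- \frac{1}{4}\right) 2 + \left(-3 + 3 \cdot 3\right)\right) \left(-1843\right) = \left(- \frac{1}{2} + \left(-3 + 9\right)\right) \left(-1843\right) = \left(- \frac{1}{2} + 6\right) \left(-1843\right) = \frac{11}{2} \left(-1843\right) = - \frac{20273}{2}$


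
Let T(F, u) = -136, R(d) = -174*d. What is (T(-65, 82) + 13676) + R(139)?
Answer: -10646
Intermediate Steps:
(T(-65, 82) + 13676) + R(139) = (-136 + 13676) - 174*139 = 13540 - 24186 = -10646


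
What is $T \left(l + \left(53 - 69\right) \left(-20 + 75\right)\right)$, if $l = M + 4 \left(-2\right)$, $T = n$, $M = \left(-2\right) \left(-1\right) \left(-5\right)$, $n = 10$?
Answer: $-8980$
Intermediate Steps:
$M = -10$ ($M = 2 \left(-5\right) = -10$)
$T = 10$
$l = -18$ ($l = -10 + 4 \left(-2\right) = -10 - 8 = -18$)
$T \left(l + \left(53 - 69\right) \left(-20 + 75\right)\right) = 10 \left(-18 + \left(53 - 69\right) \left(-20 + 75\right)\right) = 10 \left(-18 - 880\right) = 10 \left(-898\right) = -8980$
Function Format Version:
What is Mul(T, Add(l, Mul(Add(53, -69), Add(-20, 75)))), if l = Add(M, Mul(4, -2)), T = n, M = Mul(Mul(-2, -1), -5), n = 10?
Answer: -8980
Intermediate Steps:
M = -10 (M = Mul(2, -5) = -10)
T = 10
l = -18 (l = Add(-10, Mul(4, -2)) = Add(-10, -8) = -18)
Mul(T, Add(l, Mul(Add(53, -69), Add(-20, 75)))) = Mul(10, Add(-18, Mul(Add(53, -69), Add(-20, 75)))) = Mul(10, Add(-18, Mul(-16, 55))) = Mul(10, Add(-18, -880)) = Mul(10, -898) = -8980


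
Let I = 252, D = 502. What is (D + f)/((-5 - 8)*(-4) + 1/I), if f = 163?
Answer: 33516/2621 ≈ 12.787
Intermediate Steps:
(D + f)/((-5 - 8)*(-4) + 1/I) = (502 + 163)/((-5 - 8)*(-4) + 1/252) = 665/(-13*(-4) + 1/252) = 665/(52 + 1/252) = 665/(13105/252) = 665*(252/13105) = 33516/2621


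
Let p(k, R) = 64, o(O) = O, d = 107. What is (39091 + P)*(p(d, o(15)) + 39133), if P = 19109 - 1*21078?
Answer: 1455071034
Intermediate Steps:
P = -1969 (P = 19109 - 21078 = -1969)
(39091 + P)*(p(d, o(15)) + 39133) = (39091 - 1969)*(64 + 39133) = 37122*39197 = 1455071034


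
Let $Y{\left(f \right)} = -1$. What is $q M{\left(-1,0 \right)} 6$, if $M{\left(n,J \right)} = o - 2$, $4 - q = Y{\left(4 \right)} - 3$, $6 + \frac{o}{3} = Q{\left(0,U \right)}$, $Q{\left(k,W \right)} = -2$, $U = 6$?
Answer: $-1248$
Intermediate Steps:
$o = -24$ ($o = -18 + 3 \left(-2\right) = -18 - 6 = -24$)
$q = 8$ ($q = 4 - \left(-1 - 3\right) = 4 - -4 = 4 + 4 = 8$)
$M{\left(n,J \right)} = -26$ ($M{\left(n,J \right)} = -24 - 2 = -26$)
$q M{\left(-1,0 \right)} 6 = 8 \left(-26\right) 6 = \left(-208\right) 6 = -1248$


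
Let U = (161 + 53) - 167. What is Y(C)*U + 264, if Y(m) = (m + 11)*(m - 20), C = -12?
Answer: 1768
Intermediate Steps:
U = 47 (U = 214 - 167 = 47)
Y(m) = (-20 + m)*(11 + m) (Y(m) = (11 + m)*(-20 + m) = (-20 + m)*(11 + m))
Y(C)*U + 264 = (-220 + (-12)² - 9*(-12))*47 + 264 = (-220 + 144 + 108)*47 + 264 = 32*47 + 264 = 1504 + 264 = 1768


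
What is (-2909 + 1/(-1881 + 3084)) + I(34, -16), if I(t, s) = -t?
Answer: -3540428/1203 ≈ -2943.0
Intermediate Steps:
(-2909 + 1/(-1881 + 3084)) + I(34, -16) = (-2909 + 1/(-1881 + 3084)) - 1*34 = (-2909 + 1/1203) - 34 = -3499526/1203 - 34 = -3540428/1203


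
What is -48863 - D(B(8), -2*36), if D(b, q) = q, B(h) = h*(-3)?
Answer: -48791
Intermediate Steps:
B(h) = -3*h
-48863 - D(B(8), -2*36) = -48863 - (-2)*36 = -48863 - 1*(-72) = -48863 + 72 = -48791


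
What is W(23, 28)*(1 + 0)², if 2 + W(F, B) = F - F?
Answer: -2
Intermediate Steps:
W(F, B) = -2 (W(F, B) = -2 + (F - F) = -2 + 0 = -2)
W(23, 28)*(1 + 0)² = -2*(1 + 0)² = -2*1² = -2*1 = -2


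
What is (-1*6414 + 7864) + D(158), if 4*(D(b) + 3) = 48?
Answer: 1459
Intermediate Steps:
D(b) = 9 (D(b) = -3 + (¼)*48 = -3 + 12 = 9)
(-1*6414 + 7864) + D(158) = (-1*6414 + 7864) + 9 = (-6414 + 7864) + 9 = 1450 + 9 = 1459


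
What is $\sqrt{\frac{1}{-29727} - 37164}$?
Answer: $\frac{i \sqrt{405452142043}}{3303} \approx 192.78 i$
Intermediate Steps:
$\sqrt{\frac{1}{-29727} - 37164} = \sqrt{- \frac{1}{29727} - 37164} = \sqrt{- \frac{1104774229}{29727}} = \frac{i \sqrt{405452142043}}{3303}$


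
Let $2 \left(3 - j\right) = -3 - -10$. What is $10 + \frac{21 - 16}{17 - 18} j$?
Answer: $\frac{25}{2} \approx 12.5$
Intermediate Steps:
$j = - \frac{1}{2}$ ($j = 3 - \frac{-3 - -10}{2} = 3 - \frac{-3 + 10}{2} = 3 - \frac{7}{2} = - \frac{1}{2} \approx -0.5$)
$10 + \frac{21 - 16}{17 - 18} j = 10 + \frac{21 - 16}{17 - 18} \left(- \frac{1}{2}\right) = 10 + \frac{5}{-1} \left(- \frac{1}{2}\right) = 10 + 5 \left(-1\right) \left(- \frac{1}{2}\right) = 10 - - \frac{5}{2} = 10 + \frac{5}{2} = \frac{25}{2}$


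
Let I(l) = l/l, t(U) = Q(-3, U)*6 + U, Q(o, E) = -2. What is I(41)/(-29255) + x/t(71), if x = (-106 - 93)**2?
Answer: 1158527196/1726045 ≈ 671.20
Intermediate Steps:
x = 39601 (x = (-199)**2 = 39601)
t(U) = -12 + U (t(U) = -2*6 + U = -12 + U)
I(l) = 1
I(41)/(-29255) + x/t(71) = 1/(-29255) + 39601/(-12 + 71) = 1*(-1/29255) + 39601/59 = -1/29255 + 39601*(1/59) = -1/29255 + 39601/59 = 1158527196/1726045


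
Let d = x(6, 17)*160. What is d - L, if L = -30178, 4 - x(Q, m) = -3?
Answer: 31298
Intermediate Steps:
x(Q, m) = 7 (x(Q, m) = 4 - 1*(-3) = 4 + 3 = 7)
d = 1120 (d = 7*160 = 1120)
d - L = 1120 - 1*(-30178) = 1120 + 30178 = 31298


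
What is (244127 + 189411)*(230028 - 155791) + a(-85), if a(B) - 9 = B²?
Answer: 32184567740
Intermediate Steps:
a(B) = 9 + B²
(244127 + 189411)*(230028 - 155791) + a(-85) = (244127 + 189411)*(230028 - 155791) + (9 + (-85)²) = 433538*74237 + (9 + 7225) = 32184560506 + 7234 = 32184567740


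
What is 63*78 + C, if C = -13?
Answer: 4901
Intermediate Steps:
63*78 + C = 63*78 - 13 = 4914 - 13 = 4901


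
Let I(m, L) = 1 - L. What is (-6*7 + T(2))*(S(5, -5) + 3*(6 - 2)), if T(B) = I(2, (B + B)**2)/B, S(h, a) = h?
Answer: -1683/2 ≈ -841.50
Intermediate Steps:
T(B) = (1 - 4*B**2)/B (T(B) = (1 - (B + B)**2)/B = (1 - (2*B)**2)/B = (1 - 4*B**2)/B)
(-6*7 + T(2))*(S(5, -5) + 3*(6 - 2)) = (-6*7 + (1/2 - 4*2))*(5 + 3*(6 - 2)) = (-42 + (1/2 - 8))*(5 + 3*4) = (-42 - 15/2)*(5 + 12) = -99/2*17 = -1683/2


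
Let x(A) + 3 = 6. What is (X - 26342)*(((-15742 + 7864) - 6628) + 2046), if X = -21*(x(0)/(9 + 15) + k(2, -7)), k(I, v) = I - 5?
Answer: 654938095/2 ≈ 3.2747e+8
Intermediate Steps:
x(A) = 3 (x(A) = -3 + 6 = 3)
k(I, v) = -5 + I
X = 483/8 (X = -21*(3/(9 + 15) + (-5 + 2)) = -21*(3/24 - 3) = -21*((1/24)*3 - 3) = -21*(1/8 - 3) = -21*(-23/8) = 483/8 ≈ 60.375)
(X - 26342)*(((-15742 + 7864) - 6628) + 2046) = (483/8 - 26342)*(((-15742 + 7864) - 6628) + 2046) = -210253*((-7878 - 6628) + 2046)/8 = -210253*(-14506 + 2046)/8 = -210253/8*(-12460) = 654938095/2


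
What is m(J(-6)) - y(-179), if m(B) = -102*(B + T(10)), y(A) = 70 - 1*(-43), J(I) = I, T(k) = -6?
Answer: 1111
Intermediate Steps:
y(A) = 113 (y(A) = 70 + 43 = 113)
m(B) = 612 - 102*B (m(B) = -102*(B - 6) = -102*(-6 + B) = 612 - 102*B)
m(J(-6)) - y(-179) = (612 - 102*(-6)) - 1*113 = (612 + 612) - 113 = 1224 - 113 = 1111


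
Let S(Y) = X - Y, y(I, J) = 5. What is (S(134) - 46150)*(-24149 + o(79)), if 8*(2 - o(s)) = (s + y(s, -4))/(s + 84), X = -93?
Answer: 365077100511/326 ≈ 1.1199e+9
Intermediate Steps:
S(Y) = -93 - Y
o(s) = 2 - (5 + s)/(8*(84 + s)) (o(s) = 2 - (s + 5)/(8*(s + 84)) = 2 - (5 + s)/(8*(84 + s)))
(S(134) - 46150)*(-24149 + o(79)) = ((-93 - 1*134) - 46150)*(-24149 + (1339 + 15*79)/(8*(84 + 79))) = ((-93 - 134) - 46150)*(-24149 + (⅛)*(1339 + 1185)/163) = (-227 - 46150)*(-24149 + (⅛)*(1/163)*2524) = -46377*(-24149 + 631/326) = -46377*(-7871943/326) = 365077100511/326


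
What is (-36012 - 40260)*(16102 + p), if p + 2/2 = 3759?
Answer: -1514761920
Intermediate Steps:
p = 3758 (p = -1 + 3759 = 3758)
(-36012 - 40260)*(16102 + p) = (-36012 - 40260)*(16102 + 3758) = -76272*19860 = -1514761920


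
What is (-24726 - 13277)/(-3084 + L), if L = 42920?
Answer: -38003/39836 ≈ -0.95399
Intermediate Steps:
(-24726 - 13277)/(-3084 + L) = (-24726 - 13277)/(-3084 + 42920) = -38003/39836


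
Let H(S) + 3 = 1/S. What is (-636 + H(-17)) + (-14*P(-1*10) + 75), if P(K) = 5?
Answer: -10779/17 ≈ -634.06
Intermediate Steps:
H(S) = -3 + 1/S
(-636 + H(-17)) + (-14*P(-1*10) + 75) = (-636 + (-3 + 1/(-17))) + (-14*5 + 75) = (-636 + (-3 - 1/17)) + (-70 + 75) = (-636 - 52/17) + 5 = -10864/17 + 5 = -10779/17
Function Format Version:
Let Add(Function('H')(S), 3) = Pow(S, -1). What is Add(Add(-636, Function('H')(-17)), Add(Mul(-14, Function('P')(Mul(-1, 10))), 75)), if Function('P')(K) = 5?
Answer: Rational(-10779, 17) ≈ -634.06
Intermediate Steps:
Function('H')(S) = Add(-3, Pow(S, -1))
Add(Add(-636, Function('H')(-17)), Add(Mul(-14, Function('P')(Mul(-1, 10))), 75)) = Add(Add(-636, Add(-3, Pow(-17, -1))), Add(Mul(-14, 5), 75)) = Add(Add(-636, Add(-3, Rational(-1, 17))), Add(-70, 75)) = Add(Add(-636, Rational(-52, 17)), 5) = Add(Rational(-10864, 17), 5) = Rational(-10779, 17)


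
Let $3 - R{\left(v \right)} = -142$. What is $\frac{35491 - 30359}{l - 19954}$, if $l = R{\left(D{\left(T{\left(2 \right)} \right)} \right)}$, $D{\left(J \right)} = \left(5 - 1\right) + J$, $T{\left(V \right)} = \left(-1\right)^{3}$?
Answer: $- \frac{5132}{19809} \approx -0.25907$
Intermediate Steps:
$T{\left(V \right)} = -1$
$D{\left(J \right)} = 4 + J$
$R{\left(v \right)} = 145$ ($R{\left(v \right)} = 3 - -142 = 3 + 142 = 145$)
$l = 145$
$\frac{35491 - 30359}{l - 19954} = \frac{35491 - 30359}{145 - 19954} = \frac{5132}{-19809} = 5132 \left(- \frac{1}{19809}\right) = - \frac{5132}{19809}$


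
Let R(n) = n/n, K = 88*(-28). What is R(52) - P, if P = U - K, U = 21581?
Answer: -24044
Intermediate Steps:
K = -2464
R(n) = 1
P = 24045 (P = 21581 - 1*(-2464) = 21581 + 2464 = 24045)
R(52) - P = 1 - 1*24045 = 1 - 24045 = -24044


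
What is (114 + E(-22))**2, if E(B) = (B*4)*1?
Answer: 676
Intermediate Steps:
E(B) = 4*B (E(B) = (4*B)*1 = 4*B)
(114 + E(-22))**2 = (114 + 4*(-22))**2 = (114 - 88)**2 = 26**2 = 676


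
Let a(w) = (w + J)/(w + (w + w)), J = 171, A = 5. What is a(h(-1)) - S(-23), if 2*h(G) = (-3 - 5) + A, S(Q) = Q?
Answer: -44/3 ≈ -14.667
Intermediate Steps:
h(G) = -3/2 (h(G) = ((-3 - 5) + 5)/2 = (-8 + 5)/2 = (½)*(-3) = -3/2)
a(w) = (171 + w)/(3*w) (a(w) = (w + 171)/(w + (w + w)) = (171 + w)/(w + 2*w) = (171 + w)/((3*w)) = (171 + w)*(1/(3*w)) = (171 + w)/(3*w))
a(h(-1)) - S(-23) = (171 - 3/2)/(3*(-3/2)) - 1*(-23) = (⅓)*(-⅔)*(339/2) + 23 = -113/3 + 23 = -44/3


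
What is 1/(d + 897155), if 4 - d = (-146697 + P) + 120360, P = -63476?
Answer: 1/986972 ≈ 1.0132e-6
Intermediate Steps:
d = 89817 (d = 4 - ((-146697 - 63476) + 120360) = 4 - (-210173 + 120360) = 4 - 1*(-89813) = 4 + 89813 = 89817)
1/(d + 897155) = 1/(89817 + 897155) = 1/986972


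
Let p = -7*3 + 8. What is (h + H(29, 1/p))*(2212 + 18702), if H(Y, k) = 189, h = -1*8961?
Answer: -183457608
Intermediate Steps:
p = -13 (p = -21 + 8 = -13)
h = -8961
(h + H(29, 1/p))*(2212 + 18702) = (-8961 + 189)*(2212 + 18702) = -8772*20914 = -183457608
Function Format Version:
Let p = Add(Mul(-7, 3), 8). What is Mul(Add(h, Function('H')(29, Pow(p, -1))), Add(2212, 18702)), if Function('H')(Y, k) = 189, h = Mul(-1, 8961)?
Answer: -183457608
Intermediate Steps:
p = -13 (p = Add(-21, 8) = -13)
h = -8961
Mul(Add(h, Function('H')(29, Pow(p, -1))), Add(2212, 18702)) = Mul(Add(-8961, 189), Add(2212, 18702)) = Mul(-8772, 20914) = -183457608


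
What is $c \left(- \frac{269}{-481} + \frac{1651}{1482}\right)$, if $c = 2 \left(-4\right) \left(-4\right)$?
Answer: $\frac{1468048}{27417} \approx 53.545$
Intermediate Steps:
$c = 32$ ($c = \left(-8\right) \left(-4\right) = 32$)
$c \left(- \frac{269}{-481} + \frac{1651}{1482}\right) = 32 \left(- \frac{269}{-481} + \frac{1651}{1482}\right) = 32 \left(\left(-269\right) \left(- \frac{1}{481}\right) + 1651 \cdot \frac{1}{1482}\right) = 32 \left(\frac{269}{481} + \frac{127}{114}\right) = 32 \cdot \frac{91753}{54834} = \frac{1468048}{27417}$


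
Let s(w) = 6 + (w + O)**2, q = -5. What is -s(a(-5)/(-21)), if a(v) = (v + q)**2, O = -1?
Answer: -17287/441 ≈ -39.200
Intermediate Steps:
a(v) = (-5 + v)**2 (a(v) = (v - 5)**2 = (-5 + v)**2)
s(w) = 6 + (-1 + w)**2 (s(w) = 6 + (w - 1)**2 = 6 + (-1 + w)**2)
-s(a(-5)/(-21)) = -(6 + (-1 + (-5 - 5)**2/(-21))**2) = -(6 + (-1 + (-10)**2*(-1/21))**2) = -(6 + (-1 + 100*(-1/21))**2) = -(6 + (-1 - 100/21)**2) = -(6 + (-121/21)**2) = -(6 + 14641/441) = -1*17287/441 = -17287/441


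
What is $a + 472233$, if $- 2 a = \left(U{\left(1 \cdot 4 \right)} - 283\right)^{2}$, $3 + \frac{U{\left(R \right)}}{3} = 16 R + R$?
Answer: $468361$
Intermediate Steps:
$U{\left(R \right)} = -9 + 51 R$ ($U{\left(R \right)} = -9 + 3 \left(16 R + R\right) = -9 + 3 \cdot 17 R = -9 + 51 R$)
$a = -3872$ ($a = - \frac{\left(\left(-9 + 51 \cdot 1 \cdot 4\right) - 283\right)^{2}}{2} = - \frac{\left(\left(-9 + 51 \cdot 4\right) - 283\right)^{2}}{2} = - \frac{\left(\left(-9 + 204\right) - 283\right)^{2}}{2} = - \frac{\left(195 - 283\right)^{2}}{2} = - \frac{\left(-88\right)^{2}}{2} = \left(- \frac{1}{2}\right) 7744 = -3872$)
$a + 472233 = -3872 + 472233 = 468361$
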